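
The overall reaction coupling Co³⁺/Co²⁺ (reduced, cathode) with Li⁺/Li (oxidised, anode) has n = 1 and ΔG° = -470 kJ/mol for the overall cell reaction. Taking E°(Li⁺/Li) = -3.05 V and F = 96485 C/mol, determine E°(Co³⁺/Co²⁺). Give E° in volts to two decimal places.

E°cell = −ΔG°/(nF) = −(-470×10³)/((1)(96485)) = +4.871 V.
Since Co³⁺/Co²⁺ is the cathode and Li⁺/Li the anode, E°cell = E°(Co³⁺/Co²⁺) − E°(Li⁺/Li).
So E°(Co³⁺/Co²⁺) = E°cell + E°(Li⁺/Li) = +4.871 + (-3.05) = +1.82 V.

+1.82 V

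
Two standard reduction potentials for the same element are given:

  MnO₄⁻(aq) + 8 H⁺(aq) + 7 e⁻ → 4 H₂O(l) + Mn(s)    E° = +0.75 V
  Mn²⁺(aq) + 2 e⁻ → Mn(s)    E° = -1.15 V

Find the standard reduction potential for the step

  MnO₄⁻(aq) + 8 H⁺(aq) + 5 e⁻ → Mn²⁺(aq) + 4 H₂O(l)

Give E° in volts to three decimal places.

+1.510 V

Sequential free energies add, so n₃E°₃ = n₁E°₁ + n₂E°₂.
With n₃ = 7, and the known step contributing 2×(-1.15) V, the unknown satisfies 5·E° = 7×(+0.75) − 2×(-1.15) = +7.550.
E° = +7.550 / 5 = +1.510 V.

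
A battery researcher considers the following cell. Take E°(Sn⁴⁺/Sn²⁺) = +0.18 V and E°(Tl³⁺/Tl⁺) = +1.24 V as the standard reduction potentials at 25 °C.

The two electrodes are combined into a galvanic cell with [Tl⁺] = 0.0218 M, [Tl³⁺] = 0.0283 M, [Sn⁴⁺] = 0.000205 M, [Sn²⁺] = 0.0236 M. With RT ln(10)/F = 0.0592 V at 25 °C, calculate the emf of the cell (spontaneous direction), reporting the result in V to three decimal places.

Tl³⁺/Tl⁺ is the cathode (higher E°), Sn⁴⁺/Sn²⁺ the anode: E°cell = +1.24 − (+0.18) = +1.06 V, n = 2.
Overall: Tl³⁺(aq) + Sn²⁺(aq) → Tl⁺(aq) + Sn⁴⁺(aq)
Q = [Tl⁺]·[Sn⁴⁺] / ([Tl³⁺]·[Sn²⁺]); log Q = -2.174.
E = E° − (0.0592/n) log Q = +1.06 − (0.0592/2)(-2.174) = +1.124 V.

+1.124 V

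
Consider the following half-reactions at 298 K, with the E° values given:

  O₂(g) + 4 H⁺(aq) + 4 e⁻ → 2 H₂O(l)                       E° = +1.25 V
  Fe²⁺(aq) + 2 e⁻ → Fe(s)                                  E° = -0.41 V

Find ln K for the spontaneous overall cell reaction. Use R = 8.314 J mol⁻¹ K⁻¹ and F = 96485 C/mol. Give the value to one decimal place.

Cathode: O₂/H₂O; anode: Fe²⁺/Fe. E°cell = (+1.25) − (-0.41) = +1.66 V, with n = 4.
ΔG° = −nFE° = −RT ln K, so ln K = nFE°/(RT) = (4)(96485)(+1.66) / ((8.314)(298)) = 258.584.

258.6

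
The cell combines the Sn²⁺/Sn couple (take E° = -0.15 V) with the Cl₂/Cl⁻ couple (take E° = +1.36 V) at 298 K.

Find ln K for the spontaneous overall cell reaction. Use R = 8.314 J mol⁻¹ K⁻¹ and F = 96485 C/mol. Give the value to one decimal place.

117.6

Cathode: Cl₂/Cl⁻; anode: Sn²⁺/Sn. E°cell = (+1.36) − (-0.15) = +1.51 V, with n = 2.
ΔG° = −nFE° = −RT ln K, so ln K = nFE°/(RT) = (2)(96485)(+1.51) / ((8.314)(298)) = 117.609.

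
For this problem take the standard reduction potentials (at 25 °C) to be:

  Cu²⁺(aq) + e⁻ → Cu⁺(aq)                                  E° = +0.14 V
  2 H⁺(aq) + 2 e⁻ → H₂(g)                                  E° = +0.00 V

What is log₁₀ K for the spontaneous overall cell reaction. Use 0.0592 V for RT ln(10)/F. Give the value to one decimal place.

4.7

Cathode: Cu²⁺/Cu⁺; anode: H⁺/H₂. E°cell = +0.14 V, n = 2.
log K = nE°cell / 0.0592 = (2)(+0.14) / 0.0592 = 4.7.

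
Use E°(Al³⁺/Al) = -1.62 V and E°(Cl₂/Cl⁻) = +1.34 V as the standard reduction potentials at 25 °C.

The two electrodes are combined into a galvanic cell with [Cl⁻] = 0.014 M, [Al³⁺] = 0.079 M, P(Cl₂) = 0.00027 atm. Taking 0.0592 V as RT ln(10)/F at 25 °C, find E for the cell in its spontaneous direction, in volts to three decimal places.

Cl₂/Cl⁻ is the cathode (higher E°), Al³⁺/Al the anode: E°cell = +1.34 − (-1.62) = +2.96 V, n = 6.
Overall: 3 Cl₂(g) + 2 Al(s) → 6 Cl⁻(aq) + 2 Al³⁺(aq)
Q = [Cl⁻]^6·[Al³⁺]^2 / (P(Cl₂)^3); log Q = -2.622.
E = E° − (0.0592/n) log Q = +2.96 − (0.0592/6)(-2.622) = +2.986 V.

+2.986 V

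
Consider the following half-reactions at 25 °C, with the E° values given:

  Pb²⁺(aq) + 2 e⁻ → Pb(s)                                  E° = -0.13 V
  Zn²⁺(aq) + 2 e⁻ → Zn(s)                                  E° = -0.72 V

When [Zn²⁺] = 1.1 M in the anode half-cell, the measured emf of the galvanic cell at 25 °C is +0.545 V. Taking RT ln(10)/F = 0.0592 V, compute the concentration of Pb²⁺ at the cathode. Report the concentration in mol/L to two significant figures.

0.033 M

Pb²⁺/Pb is the cathode, Zn²⁺/Zn the anode: E°cell = +0.59 V, n = 2.
Overall reaction: Pb²⁺(aq) + Zn(s) → Pb(s) + Zn²⁺(aq); Q = [Zn²⁺]^1/[Pb²⁺]^1.
From E = E° − (0.0592/n) log Q: log Q = (E° − E)·n/0.0592 = (+0.59 − (+0.545))·2/0.0592 = 1.5203.
So 1·log[Pb²⁺] = 1·log(1.1) − log Q = 0.0414 − (1.5203) = -1.4789; [Pb²⁺] = 10^(-1.4789) ≈ 0.033 M.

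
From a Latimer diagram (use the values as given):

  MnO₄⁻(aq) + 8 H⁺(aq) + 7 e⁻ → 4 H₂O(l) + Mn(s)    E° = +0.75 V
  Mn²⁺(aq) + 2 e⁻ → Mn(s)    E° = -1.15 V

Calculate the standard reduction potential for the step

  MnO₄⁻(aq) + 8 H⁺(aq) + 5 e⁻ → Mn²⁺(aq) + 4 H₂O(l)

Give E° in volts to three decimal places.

+1.510 V

Sequential free energies add, so n₃E°₃ = n₁E°₁ + n₂E°₂.
With n₃ = 7, and the known step contributing 2×(-1.15) V, the unknown satisfies 5·E° = 7×(+0.75) − 2×(-1.15) = +7.550.
E° = +7.550 / 5 = +1.510 V.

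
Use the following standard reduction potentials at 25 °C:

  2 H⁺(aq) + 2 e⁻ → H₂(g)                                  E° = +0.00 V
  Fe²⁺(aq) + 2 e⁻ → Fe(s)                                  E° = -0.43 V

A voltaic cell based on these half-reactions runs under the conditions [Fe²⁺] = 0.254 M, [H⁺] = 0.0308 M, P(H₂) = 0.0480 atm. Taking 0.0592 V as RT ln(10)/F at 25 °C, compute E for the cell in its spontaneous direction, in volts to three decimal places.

H⁺/H₂ is the cathode (higher E°), Fe²⁺/Fe the anode: E°cell = +0.00 − (-0.43) = +0.43 V, n = 2.
Overall: 2 H⁺(aq) + Fe(s) → H₂(g) + Fe²⁺(aq)
Q = P(H₂)·[Fe²⁺] / ([H⁺]^2); log Q = 1.109.
E = E° − (0.0592/n) log Q = +0.43 − (0.0592/2)(1.109) = +0.397 V.

+0.397 V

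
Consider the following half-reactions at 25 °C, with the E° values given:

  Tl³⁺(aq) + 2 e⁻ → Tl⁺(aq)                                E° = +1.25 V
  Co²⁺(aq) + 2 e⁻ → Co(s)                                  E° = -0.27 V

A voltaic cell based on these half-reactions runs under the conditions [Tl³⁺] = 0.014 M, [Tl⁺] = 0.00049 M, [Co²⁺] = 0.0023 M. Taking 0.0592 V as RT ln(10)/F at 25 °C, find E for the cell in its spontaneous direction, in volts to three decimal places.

+1.641 V

Tl³⁺/Tl⁺ is the cathode (higher E°), Co²⁺/Co the anode: E°cell = +1.25 − (-0.27) = +1.52 V, n = 2.
Overall: Tl³⁺(aq) + Co(s) → Tl⁺(aq) + Co²⁺(aq)
Q = [Tl⁺]·[Co²⁺] / ([Tl³⁺]); log Q = -4.094.
E = E° − (0.0592/n) log Q = +1.52 − (0.0592/2)(-4.094) = +1.641 V.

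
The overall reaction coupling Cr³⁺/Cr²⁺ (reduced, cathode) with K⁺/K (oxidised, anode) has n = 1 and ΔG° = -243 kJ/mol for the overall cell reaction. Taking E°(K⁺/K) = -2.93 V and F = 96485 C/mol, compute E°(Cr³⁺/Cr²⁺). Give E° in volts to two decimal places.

E°cell = −ΔG°/(nF) = −(-243×10³)/((1)(96485)) = +2.519 V.
Since Cr³⁺/Cr²⁺ is the cathode and K⁺/K the anode, E°cell = E°(Cr³⁺/Cr²⁺) − E°(K⁺/K).
So E°(Cr³⁺/Cr²⁺) = E°cell + E°(K⁺/K) = +2.519 + (-2.93) = -0.41 V.

-0.41 V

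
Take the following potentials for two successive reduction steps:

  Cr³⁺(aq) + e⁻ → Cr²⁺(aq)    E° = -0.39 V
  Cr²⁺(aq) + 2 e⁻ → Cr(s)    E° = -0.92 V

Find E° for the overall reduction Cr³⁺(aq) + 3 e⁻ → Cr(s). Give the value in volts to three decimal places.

-0.743 V

Since ΔG° = −nFE° is additive over sequential reductions, n₃E°₃ = n₁E°₁ + n₂E°₂.
E°₃ = (1×-0.39 + 2×-0.92) / 3 = (-2.230) / 3 = -0.743 V.
Simply averaging or adding the two E° values would be wrong; the electron-weighted sum is required.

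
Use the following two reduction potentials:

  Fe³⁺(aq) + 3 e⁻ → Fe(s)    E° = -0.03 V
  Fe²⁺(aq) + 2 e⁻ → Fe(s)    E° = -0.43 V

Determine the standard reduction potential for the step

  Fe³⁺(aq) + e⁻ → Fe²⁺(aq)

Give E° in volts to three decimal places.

+0.770 V

Sequential free energies add, so n₃E°₃ = n₁E°₁ + n₂E°₂.
With n₃ = 3, and the known step contributing 2×(-0.43) V, the unknown satisfies 1·E° = 3×(-0.03) − 2×(-0.43) = +0.770.
E° = +0.770 / 1 = +0.770 V.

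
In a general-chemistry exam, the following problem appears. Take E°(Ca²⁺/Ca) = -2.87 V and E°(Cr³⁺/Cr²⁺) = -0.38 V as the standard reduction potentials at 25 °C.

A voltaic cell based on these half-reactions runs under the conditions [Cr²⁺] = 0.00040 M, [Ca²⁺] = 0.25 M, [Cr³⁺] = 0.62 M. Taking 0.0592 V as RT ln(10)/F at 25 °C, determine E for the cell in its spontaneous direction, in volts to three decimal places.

Cr³⁺/Cr²⁺ is the cathode (higher E°), Ca²⁺/Ca the anode: E°cell = -0.38 − (-2.87) = +2.49 V, n = 2.
Overall: 2 Cr³⁺(aq) + Ca(s) → 2 Cr²⁺(aq) + Ca²⁺(aq)
Q = [Cr²⁺]^2·[Ca²⁺] / ([Cr³⁺]^2); log Q = -6.983.
E = E° − (0.0592/n) log Q = +2.49 − (0.0592/2)(-6.983) = +2.697 V.

+2.697 V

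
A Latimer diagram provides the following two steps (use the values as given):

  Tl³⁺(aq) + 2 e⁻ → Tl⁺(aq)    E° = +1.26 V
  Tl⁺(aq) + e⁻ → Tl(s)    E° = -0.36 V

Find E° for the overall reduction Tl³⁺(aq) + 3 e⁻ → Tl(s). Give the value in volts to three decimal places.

Since ΔG° = −nFE° is additive over sequential reductions, n₃E°₃ = n₁E°₁ + n₂E°₂.
E°₃ = (2×+1.26 + 1×-0.36) / 3 = (+2.160) / 3 = +0.720 V.

+0.720 V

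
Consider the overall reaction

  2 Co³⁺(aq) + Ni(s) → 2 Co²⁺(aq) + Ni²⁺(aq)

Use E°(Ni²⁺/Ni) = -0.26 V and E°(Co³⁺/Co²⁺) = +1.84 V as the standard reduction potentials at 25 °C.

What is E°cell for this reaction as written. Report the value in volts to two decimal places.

The Co³⁺/Co²⁺ couple has the higher reduction potential, so it is the cathode; Ni²⁺/Ni is oxidised at the anode.
E°cell = E°(cathode) − E°(anode) = (+1.84) − (-0.26) = +2.10 V.
Since E°cell > 0, the reaction is spontaneous under standard conditions.

+2.10 V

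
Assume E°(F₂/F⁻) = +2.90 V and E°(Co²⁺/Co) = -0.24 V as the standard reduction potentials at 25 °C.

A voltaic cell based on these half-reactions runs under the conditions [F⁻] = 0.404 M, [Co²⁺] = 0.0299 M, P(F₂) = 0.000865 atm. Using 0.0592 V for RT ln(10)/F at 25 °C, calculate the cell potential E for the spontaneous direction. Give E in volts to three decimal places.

F₂/F⁻ is the cathode (higher E°), Co²⁺/Co the anode: E°cell = +2.90 − (-0.24) = +3.14 V, n = 2.
Overall: F₂(g) + Co(s) → 2 F⁻(aq) + Co²⁺(aq)
Q = [F⁻]^2·[Co²⁺] / (P(F₂)); log Q = 0.751.
E = E° − (0.0592/n) log Q = +3.14 − (0.0592/2)(0.751) = +3.118 V.

+3.118 V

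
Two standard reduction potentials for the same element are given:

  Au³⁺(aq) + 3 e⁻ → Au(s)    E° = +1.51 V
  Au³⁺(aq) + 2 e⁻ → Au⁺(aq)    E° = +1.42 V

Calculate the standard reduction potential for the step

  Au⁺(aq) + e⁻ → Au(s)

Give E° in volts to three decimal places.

+1.690 V

Sequential free energies add, so n₃E°₃ = n₁E°₁ + n₂E°₂.
With n₃ = 3, and the known step contributing 2×(+1.42) V, the unknown satisfies 1·E° = 3×(+1.51) − 2×(+1.42) = +1.690.
E° = +1.690 / 1 = +1.690 V.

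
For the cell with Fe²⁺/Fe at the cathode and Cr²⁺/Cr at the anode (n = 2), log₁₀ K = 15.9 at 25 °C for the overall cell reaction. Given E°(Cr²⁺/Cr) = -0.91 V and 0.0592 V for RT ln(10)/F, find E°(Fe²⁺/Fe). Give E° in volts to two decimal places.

E°cell = (0.0592/n)·log K = (0.0592/2)(15.9) = +0.471 V.
Since Fe²⁺/Fe is the cathode and Cr²⁺/Cr the anode, E°cell = E°(Fe²⁺/Fe) − E°(Cr²⁺/Cr).
So E°(Fe²⁺/Fe) = E°cell + E°(Cr²⁺/Cr) = +0.471 + (-0.91) = -0.44 V.

-0.44 V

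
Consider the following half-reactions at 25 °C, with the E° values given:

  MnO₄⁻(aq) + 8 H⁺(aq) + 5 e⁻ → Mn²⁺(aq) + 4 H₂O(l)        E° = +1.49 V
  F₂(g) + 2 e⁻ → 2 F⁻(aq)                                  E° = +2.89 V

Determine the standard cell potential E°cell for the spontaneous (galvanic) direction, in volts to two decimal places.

The F₂/F⁻ couple has the higher reduction potential, so it is the cathode; MnO₄⁻/Mn²⁺ is oxidised at the anode.
E°cell = E°(cathode) − E°(anode) = (+2.89) − (+1.49) = +1.40 V.

+1.40 V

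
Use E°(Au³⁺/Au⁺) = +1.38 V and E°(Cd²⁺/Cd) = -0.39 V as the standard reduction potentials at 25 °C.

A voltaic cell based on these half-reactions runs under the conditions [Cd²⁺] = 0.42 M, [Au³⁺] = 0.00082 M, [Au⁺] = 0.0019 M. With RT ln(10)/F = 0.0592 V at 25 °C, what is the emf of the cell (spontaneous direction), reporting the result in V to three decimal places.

Au³⁺/Au⁺ is the cathode (higher E°), Cd²⁺/Cd the anode: E°cell = +1.38 − (-0.39) = +1.77 V, n = 2.
Overall: Au³⁺(aq) + Cd(s) → Au⁺(aq) + Cd²⁺(aq)
Q = [Au⁺]·[Cd²⁺] / ([Au³⁺]); log Q = -0.012.
E = E° − (0.0592/n) log Q = +1.77 − (0.0592/2)(-0.012) = +1.770 V.

+1.770 V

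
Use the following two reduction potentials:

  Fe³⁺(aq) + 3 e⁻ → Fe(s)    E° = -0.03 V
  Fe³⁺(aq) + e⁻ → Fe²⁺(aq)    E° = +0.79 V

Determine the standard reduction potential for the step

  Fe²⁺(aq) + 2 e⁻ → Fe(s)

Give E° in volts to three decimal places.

Sequential free energies add, so n₃E°₃ = n₁E°₁ + n₂E°₂.
With n₃ = 3, and the known step contributing 1×(+0.79) V, the unknown satisfies 2·E° = 3×(-0.03) − 1×(+0.79) = -0.880.
E° = -0.880 / 2 = -0.440 V.

-0.440 V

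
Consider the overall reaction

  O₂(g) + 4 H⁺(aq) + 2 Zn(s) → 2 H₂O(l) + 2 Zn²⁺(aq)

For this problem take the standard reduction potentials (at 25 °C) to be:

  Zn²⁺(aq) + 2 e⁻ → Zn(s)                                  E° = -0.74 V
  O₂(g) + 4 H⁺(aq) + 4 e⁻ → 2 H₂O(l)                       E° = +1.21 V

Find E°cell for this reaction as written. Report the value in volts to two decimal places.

+1.95 V

The O₂/H₂O couple has the higher reduction potential, so it is the cathode; Zn²⁺/Zn is oxidised at the anode.
E°cell = E°(cathode) − E°(anode) = (+1.21) − (-0.74) = +1.95 V.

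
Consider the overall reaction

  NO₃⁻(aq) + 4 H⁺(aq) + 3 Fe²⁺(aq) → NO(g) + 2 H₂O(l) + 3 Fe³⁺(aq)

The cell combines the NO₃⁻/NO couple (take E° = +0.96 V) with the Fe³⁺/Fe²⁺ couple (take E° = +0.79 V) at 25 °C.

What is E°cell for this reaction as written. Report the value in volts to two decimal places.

+0.17 V

The NO₃⁻/NO couple has the higher reduction potential, so it is the cathode; Fe³⁺/Fe²⁺ is oxidised at the anode.
E°cell = E°(cathode) − E°(anode) = (+0.96) − (+0.79) = +0.17 V.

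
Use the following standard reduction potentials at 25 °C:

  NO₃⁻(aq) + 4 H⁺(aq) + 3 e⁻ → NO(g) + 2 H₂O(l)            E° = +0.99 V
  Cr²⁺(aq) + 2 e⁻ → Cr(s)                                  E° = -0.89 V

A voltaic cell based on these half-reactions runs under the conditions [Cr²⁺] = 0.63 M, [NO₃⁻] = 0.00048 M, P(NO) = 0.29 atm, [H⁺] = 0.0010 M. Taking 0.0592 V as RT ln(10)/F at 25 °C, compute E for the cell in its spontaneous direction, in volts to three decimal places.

+1.594 V

NO₃⁻/NO is the cathode (higher E°), Cr²⁺/Cr the anode: E°cell = +0.99 − (-0.89) = +1.88 V, n = 6.
Overall: 2 NO₃⁻(aq) + 8 H⁺(aq) + 3 Cr(s) → 2 NO(g) + 4 H₂O(l) + 3 Cr²⁺(aq)
Q = P(NO)^2·[Cr²⁺]^3 / ([NO₃⁻]^2·[H⁺]^8); log Q = 28.960.
E = E° − (0.0592/n) log Q = +1.88 − (0.0592/6)(28.960) = +1.594 V.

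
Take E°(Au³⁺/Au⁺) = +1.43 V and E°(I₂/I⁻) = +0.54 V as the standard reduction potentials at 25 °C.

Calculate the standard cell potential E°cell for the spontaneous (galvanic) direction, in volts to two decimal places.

+0.89 V

The Au³⁺/Au⁺ couple has the higher reduction potential, so it is the cathode; I₂/I⁻ is oxidised at the anode.
E°cell = E°(cathode) − E°(anode) = (+1.43) − (+0.54) = +0.89 V.
Since E°cell > 0, the reaction is spontaneous under standard conditions.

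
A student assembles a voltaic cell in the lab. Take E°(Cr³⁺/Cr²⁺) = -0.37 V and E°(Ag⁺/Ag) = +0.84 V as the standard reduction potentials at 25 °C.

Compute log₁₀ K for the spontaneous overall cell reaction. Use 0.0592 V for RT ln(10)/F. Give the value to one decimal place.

20.4

Cathode: Ag⁺/Ag; anode: Cr³⁺/Cr²⁺. E°cell = +1.21 V, n = 1.
log K = nE°cell / 0.0592 = (1)(+1.21) / 0.0592 = 20.4.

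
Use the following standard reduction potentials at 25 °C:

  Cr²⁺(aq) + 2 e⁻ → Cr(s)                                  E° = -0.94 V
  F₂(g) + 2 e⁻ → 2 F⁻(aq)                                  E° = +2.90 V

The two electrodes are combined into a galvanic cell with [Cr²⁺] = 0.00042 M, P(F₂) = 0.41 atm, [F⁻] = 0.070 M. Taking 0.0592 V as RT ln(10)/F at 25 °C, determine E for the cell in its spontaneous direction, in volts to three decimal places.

+3.997 V

F₂/F⁻ is the cathode (higher E°), Cr²⁺/Cr the anode: E°cell = +2.90 − (-0.94) = +3.84 V, n = 2.
Overall: F₂(g) + Cr(s) → 2 F⁻(aq) + Cr²⁺(aq)
Q = [F⁻]^2·[Cr²⁺] / (P(F₂)); log Q = -5.299.
E = E° − (0.0592/n) log Q = +3.84 − (0.0592/2)(-5.299) = +3.997 V.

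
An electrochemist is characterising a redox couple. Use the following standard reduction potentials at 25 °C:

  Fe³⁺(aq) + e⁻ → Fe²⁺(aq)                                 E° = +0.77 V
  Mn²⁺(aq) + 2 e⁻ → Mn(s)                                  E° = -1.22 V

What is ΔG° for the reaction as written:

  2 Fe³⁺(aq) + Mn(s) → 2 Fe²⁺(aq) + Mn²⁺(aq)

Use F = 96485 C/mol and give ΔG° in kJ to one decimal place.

-384.0 kJ

As written, Fe³⁺/Fe²⁺ is reduced (cathode) and Mn²⁺/Mn is oxidised (anode), so E°cell = (+0.77) − (-1.22) = +1.99 V.
Balancing electrons gives n = 2.
ΔG° = −nFE° = −(2)(96485)(+1.99) = -384,010 J = -384.0 kJ.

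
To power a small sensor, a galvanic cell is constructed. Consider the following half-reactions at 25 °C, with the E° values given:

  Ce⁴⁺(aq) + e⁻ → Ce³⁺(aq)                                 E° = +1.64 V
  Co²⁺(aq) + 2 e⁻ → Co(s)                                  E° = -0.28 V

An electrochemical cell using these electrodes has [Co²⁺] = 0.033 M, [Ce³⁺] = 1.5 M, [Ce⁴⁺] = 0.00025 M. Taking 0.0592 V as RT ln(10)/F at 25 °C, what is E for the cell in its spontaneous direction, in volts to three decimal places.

+1.740 V

Ce⁴⁺/Ce³⁺ is the cathode (higher E°), Co²⁺/Co the anode: E°cell = +1.64 − (-0.28) = +1.92 V, n = 2.
Overall: 2 Ce⁴⁺(aq) + Co(s) → 2 Ce³⁺(aq) + Co²⁺(aq)
Q = [Ce³⁺]^2·[Co²⁺] / ([Ce⁴⁺]^2); log Q = 6.075.
E = E° − (0.0592/n) log Q = +1.92 − (0.0592/2)(6.075) = +1.740 V.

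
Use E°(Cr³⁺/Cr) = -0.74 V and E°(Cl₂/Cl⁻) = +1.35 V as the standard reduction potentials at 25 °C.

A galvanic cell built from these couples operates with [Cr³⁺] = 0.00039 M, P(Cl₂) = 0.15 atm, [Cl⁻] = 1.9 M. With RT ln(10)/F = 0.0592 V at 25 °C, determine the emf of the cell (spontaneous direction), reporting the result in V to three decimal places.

Cl₂/Cl⁻ is the cathode (higher E°), Cr³⁺/Cr the anode: E°cell = +1.35 − (-0.74) = +2.09 V, n = 6.
Overall: 3 Cl₂(g) + 2 Cr(s) → 6 Cl⁻(aq) + 2 Cr³⁺(aq)
Q = [Cl⁻]^6·[Cr³⁺]^2 / (P(Cl₂)^3); log Q = -2.674.
E = E° − (0.0592/n) log Q = +2.09 − (0.0592/6)(-2.674) = +2.116 V.

+2.116 V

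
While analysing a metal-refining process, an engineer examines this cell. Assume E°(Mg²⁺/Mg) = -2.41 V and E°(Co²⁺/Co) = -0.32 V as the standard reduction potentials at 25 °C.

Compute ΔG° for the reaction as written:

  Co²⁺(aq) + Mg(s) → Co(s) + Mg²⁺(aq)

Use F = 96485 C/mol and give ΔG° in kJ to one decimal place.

As written, Co²⁺/Co is reduced (cathode) and Mg²⁺/Mg is oxidised (anode), so E°cell = (-0.32) − (-2.41) = +2.09 V.
Balancing electrons gives n = 2.
ΔG° = −nFE° = −(2)(96485)(+2.09) = -403,307 J = -403.3 kJ.

-403.3 kJ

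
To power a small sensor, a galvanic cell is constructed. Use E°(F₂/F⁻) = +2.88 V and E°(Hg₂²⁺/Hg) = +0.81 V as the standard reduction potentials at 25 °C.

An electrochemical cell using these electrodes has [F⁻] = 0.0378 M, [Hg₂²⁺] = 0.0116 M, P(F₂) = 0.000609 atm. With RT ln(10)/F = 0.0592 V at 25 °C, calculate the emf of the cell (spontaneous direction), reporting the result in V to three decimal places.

+2.116 V

F₂/F⁻ is the cathode (higher E°), Hg₂²⁺/Hg the anode: E°cell = +2.88 − (+0.81) = +2.07 V, n = 2.
Overall: F₂(g) + 2 Hg(l) → 2 F⁻(aq) + Hg₂²⁺(aq)
Q = [F⁻]^2·[Hg₂²⁺] / (P(F₂)); log Q = -1.565.
E = E° − (0.0592/n) log Q = +2.07 − (0.0592/2)(-1.565) = +2.116 V.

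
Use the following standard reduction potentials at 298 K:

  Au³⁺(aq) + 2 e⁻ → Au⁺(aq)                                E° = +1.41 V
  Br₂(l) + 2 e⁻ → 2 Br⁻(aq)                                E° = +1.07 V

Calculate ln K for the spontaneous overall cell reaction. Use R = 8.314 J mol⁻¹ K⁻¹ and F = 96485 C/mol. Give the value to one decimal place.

26.5

Cathode: Au³⁺/Au⁺; anode: Br₂/Br⁻. E°cell = (+1.41) − (+1.07) = +0.34 V, with n = 2.
ΔG° = −nFE° = −RT ln K, so ln K = nFE°/(RT) = (2)(96485)(+0.34) / ((8.314)(298)) = 26.481.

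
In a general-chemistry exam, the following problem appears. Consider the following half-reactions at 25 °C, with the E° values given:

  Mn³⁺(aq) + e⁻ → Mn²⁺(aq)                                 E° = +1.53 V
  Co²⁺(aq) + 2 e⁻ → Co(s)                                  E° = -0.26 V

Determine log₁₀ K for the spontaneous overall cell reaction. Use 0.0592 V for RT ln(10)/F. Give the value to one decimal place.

Cathode: Mn³⁺/Mn²⁺; anode: Co²⁺/Co. E°cell = +1.79 V, n = 2.
log K = nE°cell / 0.0592 = (2)(+1.79) / 0.0592 = 60.5.

60.5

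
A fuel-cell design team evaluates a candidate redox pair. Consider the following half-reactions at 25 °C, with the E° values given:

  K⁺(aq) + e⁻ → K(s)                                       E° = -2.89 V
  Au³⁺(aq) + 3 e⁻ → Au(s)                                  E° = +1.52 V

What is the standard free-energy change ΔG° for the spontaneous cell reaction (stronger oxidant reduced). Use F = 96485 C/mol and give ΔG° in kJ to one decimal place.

Au³⁺/Au (E° = +1.52 V) is the cathode; K⁺/K (E° = -2.89 V) is the anode, so E°cell = +4.41 V.
Balancing electrons gives n = 3 (lcm of 3 and 1).
ΔG° = −nFE° = −(3)(96485)(+4.41) = -1,276,497 J = -1276.5 kJ.

-1276.5 kJ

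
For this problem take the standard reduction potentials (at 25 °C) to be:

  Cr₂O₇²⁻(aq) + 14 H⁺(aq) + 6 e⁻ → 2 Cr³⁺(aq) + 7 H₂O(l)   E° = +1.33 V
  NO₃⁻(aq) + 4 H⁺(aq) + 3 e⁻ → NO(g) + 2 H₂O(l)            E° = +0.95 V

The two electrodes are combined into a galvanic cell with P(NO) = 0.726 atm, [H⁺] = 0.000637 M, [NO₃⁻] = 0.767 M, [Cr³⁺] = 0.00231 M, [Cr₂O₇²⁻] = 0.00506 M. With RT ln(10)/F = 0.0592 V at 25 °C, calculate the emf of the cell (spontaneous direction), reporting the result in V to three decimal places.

+0.220 V

Cr₂O₇²⁻/Cr³⁺ is the cathode (higher E°), NO₃⁻/NO the anode: E°cell = +1.33 − (+0.95) = +0.38 V, n = 6.
Overall: Cr₂O₇²⁻(aq) + 6 H⁺(aq) + 2 NO(g) → 2 Cr³⁺(aq) + 3 H₂O(l) + 2 NO₃⁻(aq)
Q = [Cr³⁺]^2·[NO₃⁻]^2 / ([Cr₂O₇²⁻]·[H⁺]^6·P(NO)^2); log Q = 16.246.
E = E° − (0.0592/n) log Q = +0.38 − (0.0592/6)(16.246) = +0.220 V.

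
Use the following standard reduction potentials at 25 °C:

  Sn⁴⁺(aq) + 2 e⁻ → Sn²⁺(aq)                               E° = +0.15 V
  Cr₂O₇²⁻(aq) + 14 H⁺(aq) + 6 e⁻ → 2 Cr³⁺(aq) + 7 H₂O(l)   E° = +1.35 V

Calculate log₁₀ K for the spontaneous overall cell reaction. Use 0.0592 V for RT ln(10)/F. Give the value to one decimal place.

Cathode: Cr₂O₇²⁻/Cr³⁺; anode: Sn⁴⁺/Sn²⁺. E°cell = +1.20 V, n = 6.
log K = nE°cell / 0.0592 = (6)(+1.20) / 0.0592 = 121.6.

121.6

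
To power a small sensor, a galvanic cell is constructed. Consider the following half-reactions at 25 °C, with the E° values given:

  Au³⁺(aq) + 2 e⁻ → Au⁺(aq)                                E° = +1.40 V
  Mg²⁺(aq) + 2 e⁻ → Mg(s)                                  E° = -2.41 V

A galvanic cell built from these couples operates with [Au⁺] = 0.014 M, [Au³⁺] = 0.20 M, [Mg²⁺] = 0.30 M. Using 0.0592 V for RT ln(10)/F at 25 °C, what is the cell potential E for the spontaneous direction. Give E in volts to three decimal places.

+3.860 V

Au³⁺/Au⁺ is the cathode (higher E°), Mg²⁺/Mg the anode: E°cell = +1.40 − (-2.41) = +3.81 V, n = 2.
Overall: Au³⁺(aq) + Mg(s) → Au⁺(aq) + Mg²⁺(aq)
Q = [Au⁺]·[Mg²⁺] / ([Au³⁺]); log Q = -1.678.
E = E° − (0.0592/n) log Q = +3.81 − (0.0592/2)(-1.678) = +3.860 V.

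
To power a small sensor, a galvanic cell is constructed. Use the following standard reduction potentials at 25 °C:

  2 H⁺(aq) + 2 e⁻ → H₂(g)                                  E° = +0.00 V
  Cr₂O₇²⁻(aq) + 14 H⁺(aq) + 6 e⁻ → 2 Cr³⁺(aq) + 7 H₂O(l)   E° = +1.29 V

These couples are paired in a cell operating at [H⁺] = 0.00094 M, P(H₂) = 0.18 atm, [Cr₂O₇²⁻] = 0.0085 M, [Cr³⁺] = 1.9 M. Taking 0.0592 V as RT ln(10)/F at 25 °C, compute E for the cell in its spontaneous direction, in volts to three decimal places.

Cr₂O₇²⁻/Cr³⁺ is the cathode (higher E°), H⁺/H₂ the anode: E°cell = +1.29 − (+0.00) = +1.29 V, n = 6.
Overall: Cr₂O₇²⁻(aq) + 8 H⁺(aq) + 3 H₂(g) → 2 Cr³⁺(aq) + 7 H₂O(l)
Q = [Cr³⁺]^2 / ([Cr₂O₇²⁻]·[H⁺]^8·P(H₂)^3); log Q = 29.077.
E = E° − (0.0592/n) log Q = +1.29 − (0.0592/6)(29.077) = +1.003 V.

+1.003 V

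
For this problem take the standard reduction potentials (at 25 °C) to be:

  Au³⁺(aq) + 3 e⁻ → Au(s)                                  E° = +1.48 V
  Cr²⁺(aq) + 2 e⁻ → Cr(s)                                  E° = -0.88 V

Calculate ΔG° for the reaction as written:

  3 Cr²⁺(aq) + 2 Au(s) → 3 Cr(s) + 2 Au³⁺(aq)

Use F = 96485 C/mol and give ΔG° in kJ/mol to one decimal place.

As written, Cr²⁺/Cr is reduced (cathode) and Au³⁺/Au is oxidised (anode), so E°cell = (-0.88) − (+1.48) = -2.36 V.
Balancing electrons gives n = 6.
ΔG° = −nFE° = −(6)(96485)(-2.36) = 1,366,228 J = +1366.2 kJ/mol.

+1366.2 kJ/mol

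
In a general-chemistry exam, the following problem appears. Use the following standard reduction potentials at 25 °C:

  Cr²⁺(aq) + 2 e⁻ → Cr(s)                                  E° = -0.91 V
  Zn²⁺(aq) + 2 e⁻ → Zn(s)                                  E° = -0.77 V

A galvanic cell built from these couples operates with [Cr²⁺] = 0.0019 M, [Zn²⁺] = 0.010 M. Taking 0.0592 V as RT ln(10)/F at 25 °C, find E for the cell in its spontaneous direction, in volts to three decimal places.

Zn²⁺/Zn is the cathode (higher E°), Cr²⁺/Cr the anode: E°cell = -0.77 − (-0.91) = +0.14 V, n = 2.
Overall: Zn²⁺(aq) + Cr(s) → Zn(s) + Cr²⁺(aq)
Q = [Cr²⁺] / ([Zn²⁺]); log Q = -0.721.
E = E° − (0.0592/n) log Q = +0.14 − (0.0592/2)(-0.721) = +0.161 V.

+0.161 V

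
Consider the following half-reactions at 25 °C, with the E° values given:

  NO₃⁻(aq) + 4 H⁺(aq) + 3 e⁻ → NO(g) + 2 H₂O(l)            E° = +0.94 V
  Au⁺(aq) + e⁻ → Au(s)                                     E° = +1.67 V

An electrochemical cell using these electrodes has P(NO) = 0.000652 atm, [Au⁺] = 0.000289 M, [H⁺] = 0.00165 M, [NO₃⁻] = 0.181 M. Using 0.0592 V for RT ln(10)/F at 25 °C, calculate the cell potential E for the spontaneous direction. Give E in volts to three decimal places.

+0.692 V

Au⁺/Au is the cathode (higher E°), NO₃⁻/NO the anode: E°cell = +1.67 − (+0.94) = +0.73 V, n = 3.
Overall: 3 Au⁺(aq) + NO(g) + 2 H₂O(l) → 3 Au(s) + NO₃⁻(aq) + 4 H⁺(aq)
Q = [NO₃⁻]·[H⁺]^4 / ([Au⁺]^3·P(NO)); log Q = 1.931.
E = E° − (0.0592/n) log Q = +0.73 − (0.0592/3)(1.931) = +0.692 V.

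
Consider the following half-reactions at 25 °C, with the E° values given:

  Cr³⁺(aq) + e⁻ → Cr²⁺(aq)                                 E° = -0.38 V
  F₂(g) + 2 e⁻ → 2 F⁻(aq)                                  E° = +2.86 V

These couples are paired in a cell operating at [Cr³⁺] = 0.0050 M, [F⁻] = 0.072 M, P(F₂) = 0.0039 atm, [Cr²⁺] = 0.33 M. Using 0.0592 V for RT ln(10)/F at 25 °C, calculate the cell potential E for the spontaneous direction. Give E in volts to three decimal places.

F₂/F⁻ is the cathode (higher E°), Cr³⁺/Cr²⁺ the anode: E°cell = +2.86 − (-0.38) = +3.24 V, n = 2.
Overall: F₂(g) + 2 Cr²⁺(aq) → 2 F⁻(aq) + 2 Cr³⁺(aq)
Q = [F⁻]^2·[Cr³⁺]^2 / (P(F₂)·[Cr²⁺]^2); log Q = -3.515.
E = E° − (0.0592/n) log Q = +3.24 − (0.0592/2)(-3.515) = +3.344 V.

+3.344 V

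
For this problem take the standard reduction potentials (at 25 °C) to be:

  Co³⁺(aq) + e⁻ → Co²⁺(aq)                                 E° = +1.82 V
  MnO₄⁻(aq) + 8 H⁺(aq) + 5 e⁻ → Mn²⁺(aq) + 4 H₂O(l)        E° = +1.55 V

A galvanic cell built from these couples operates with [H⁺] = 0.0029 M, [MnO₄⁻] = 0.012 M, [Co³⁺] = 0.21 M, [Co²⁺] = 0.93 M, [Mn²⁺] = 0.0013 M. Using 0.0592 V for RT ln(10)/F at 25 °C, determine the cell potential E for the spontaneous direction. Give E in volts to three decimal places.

+0.461 V

Co³⁺/Co²⁺ is the cathode (higher E°), MnO₄⁻/Mn²⁺ the anode: E°cell = +1.82 − (+1.55) = +0.27 V, n = 5.
Overall: 5 Co³⁺(aq) + Mn²⁺(aq) + 4 H₂O(l) → 5 Co²⁺(aq) + MnO₄⁻(aq) + 8 H⁺(aq)
Q = [Co²⁺]^5·[MnO₄⁻]·[H⁺]^8 / ([Co³⁺]^5·[Mn²⁺]); log Q = -16.104.
E = E° − (0.0592/n) log Q = +0.27 − (0.0592/5)(-16.104) = +0.461 V.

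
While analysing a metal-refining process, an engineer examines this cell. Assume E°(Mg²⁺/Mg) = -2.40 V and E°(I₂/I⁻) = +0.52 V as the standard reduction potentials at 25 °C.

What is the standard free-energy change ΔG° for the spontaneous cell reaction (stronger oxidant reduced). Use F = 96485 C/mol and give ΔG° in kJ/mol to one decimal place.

-563.5 kJ/mol

I₂/I⁻ (E° = +0.52 V) is the cathode; Mg²⁺/Mg (E° = -2.40 V) is the anode, so E°cell = +2.92 V.
Balancing electrons gives n = 2 (lcm of 2 and 2).
ΔG° = −nFE° = −(2)(96485)(+2.92) = -563,472 J = -563.5 kJ/mol.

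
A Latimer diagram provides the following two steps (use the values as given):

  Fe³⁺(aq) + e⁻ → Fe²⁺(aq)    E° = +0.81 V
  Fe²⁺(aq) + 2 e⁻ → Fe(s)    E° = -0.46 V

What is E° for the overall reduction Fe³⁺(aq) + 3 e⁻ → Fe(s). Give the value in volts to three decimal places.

-0.037 V

Adding the free-energy changes (−nFE°) of the two steps gives −n₃FE°₃ = −n₁FE°₁ − n₂FE°₂.
E°₃ = (1×+0.81 + 2×-0.46) / 3 = (-0.110) / 3 = -0.037 V.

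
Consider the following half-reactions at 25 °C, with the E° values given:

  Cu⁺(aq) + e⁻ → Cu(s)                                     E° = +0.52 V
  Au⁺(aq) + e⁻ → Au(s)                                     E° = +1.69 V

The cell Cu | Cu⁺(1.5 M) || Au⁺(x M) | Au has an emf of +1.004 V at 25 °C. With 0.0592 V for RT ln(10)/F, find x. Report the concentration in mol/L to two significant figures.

0.0024 M

Au⁺/Au is the cathode, Cu⁺/Cu the anode: E°cell = +1.17 V, n = 1.
Overall reaction: Au⁺(aq) + Cu(s) → Au(s) + Cu⁺(aq); Q = [Cu⁺]^1/[Au⁺]^1.
From E = E° − (0.0592/n) log Q: log Q = (E° − E)·n/0.0592 = (+1.17 − (+1.004))·1/0.0592 = 2.8041.
So 1·log[Au⁺] = 1·log(1.5) − log Q = 0.1761 − (2.8041) = -2.6280; [Au⁺] = 10^(-2.6280) ≈ 0.0024 M.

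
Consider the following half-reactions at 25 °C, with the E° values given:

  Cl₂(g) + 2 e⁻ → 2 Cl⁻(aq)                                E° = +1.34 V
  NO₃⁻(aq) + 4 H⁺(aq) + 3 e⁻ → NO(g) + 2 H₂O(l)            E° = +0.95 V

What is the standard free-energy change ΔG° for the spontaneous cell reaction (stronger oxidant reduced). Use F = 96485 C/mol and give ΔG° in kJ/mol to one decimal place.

-225.8 kJ/mol

Cl₂/Cl⁻ (E° = +1.34 V) is the cathode; NO₃⁻/NO (E° = +0.95 V) is the anode, so E°cell = +0.39 V.
Balancing electrons gives n = 6 (lcm of 2 and 3).
ΔG° = −nFE° = −(6)(96485)(+0.39) = -225,775 J = -225.8 kJ/mol.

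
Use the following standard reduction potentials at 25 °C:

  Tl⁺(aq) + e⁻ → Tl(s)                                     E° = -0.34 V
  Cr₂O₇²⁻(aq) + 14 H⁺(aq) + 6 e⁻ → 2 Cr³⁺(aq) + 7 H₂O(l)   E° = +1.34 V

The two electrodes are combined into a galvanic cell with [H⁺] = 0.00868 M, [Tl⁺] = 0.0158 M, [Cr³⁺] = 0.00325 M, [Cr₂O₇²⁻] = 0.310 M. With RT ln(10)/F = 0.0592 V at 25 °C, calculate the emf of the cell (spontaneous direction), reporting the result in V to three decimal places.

+1.546 V

Cr₂O₇²⁻/Cr³⁺ is the cathode (higher E°), Tl⁺/Tl the anode: E°cell = +1.34 − (-0.34) = +1.68 V, n = 6.
Overall: Cr₂O₇²⁻(aq) + 14 H⁺(aq) + 6 Tl(s) → 2 Cr³⁺(aq) + 7 H₂O(l) + 6 Tl⁺(aq)
Q = [Cr³⁺]^2·[Tl⁺]^6 / ([Cr₂O₇²⁻]·[H⁺]^14); log Q = 13.585.
E = E° − (0.0592/n) log Q = +1.68 − (0.0592/6)(13.585) = +1.546 V.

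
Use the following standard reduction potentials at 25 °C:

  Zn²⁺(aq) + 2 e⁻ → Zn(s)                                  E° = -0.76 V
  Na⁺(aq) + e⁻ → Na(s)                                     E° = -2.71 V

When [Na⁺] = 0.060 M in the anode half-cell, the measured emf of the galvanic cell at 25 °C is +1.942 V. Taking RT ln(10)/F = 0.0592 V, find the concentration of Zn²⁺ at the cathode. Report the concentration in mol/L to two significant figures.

Zn²⁺/Zn is the cathode, Na⁺/Na the anode: E°cell = +1.95 V, n = 2.
Overall reaction: Zn²⁺(aq) + 2 Na(s) → Zn(s) + 2 Na⁺(aq); Q = [Na⁺]^2/[Zn²⁺]^1.
From E = E° − (0.0592/n) log Q: log Q = (E° − E)·n/0.0592 = (+1.95 − (+1.942))·2/0.0592 = 0.2703.
So 1·log[Zn²⁺] = 2·log(0.06) − log Q = -2.4437 − (0.2703) = -2.7140; [Zn²⁺] = 10^(-2.7140) ≈ 0.0019 M.

0.0019 M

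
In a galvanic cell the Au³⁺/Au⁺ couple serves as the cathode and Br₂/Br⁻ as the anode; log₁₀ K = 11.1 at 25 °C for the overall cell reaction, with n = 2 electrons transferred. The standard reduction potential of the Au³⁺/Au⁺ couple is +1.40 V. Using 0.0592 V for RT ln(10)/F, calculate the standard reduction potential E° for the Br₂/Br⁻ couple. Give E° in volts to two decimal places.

+1.07 V

E°cell = (0.0592/n)·log K = (0.0592/2)(11.1) = +0.329 V.
Since Au³⁺/Au⁺ is the cathode and Br₂/Br⁻ the anode, E°cell = E°(Au³⁺/Au⁺) − E°(Br₂/Br⁻).
So E°(Br₂/Br⁻) = E°(Au³⁺/Au⁺) − E°cell = (+1.40) − (+0.329) = +1.07 V.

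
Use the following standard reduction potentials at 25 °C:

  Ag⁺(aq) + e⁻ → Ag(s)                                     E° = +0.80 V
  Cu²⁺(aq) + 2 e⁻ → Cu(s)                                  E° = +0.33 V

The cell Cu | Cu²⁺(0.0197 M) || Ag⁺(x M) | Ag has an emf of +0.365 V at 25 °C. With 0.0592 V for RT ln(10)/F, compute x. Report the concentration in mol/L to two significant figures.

0.0024 M

Ag⁺/Ag is the cathode, Cu²⁺/Cu the anode: E°cell = +0.47 V, n = 2.
Overall reaction: 2 Ag⁺(aq) + Cu(s) → 2 Ag(s) + Cu²⁺(aq); Q = [Cu²⁺]^1/[Ag⁺]^2.
From E = E° − (0.0592/n) log Q: log Q = (E° − E)·n/0.0592 = (+0.47 − (+0.365))·2/0.0592 = 3.5473.
So 2·log[Ag⁺] = 1·log(0.0197) − log Q = -1.7055 − (3.5473) = -5.2528; log[Ag⁺] = -5.2528 / 2 = -2.6264; [Ag⁺] = 10^(-2.6264) ≈ 0.0024 M.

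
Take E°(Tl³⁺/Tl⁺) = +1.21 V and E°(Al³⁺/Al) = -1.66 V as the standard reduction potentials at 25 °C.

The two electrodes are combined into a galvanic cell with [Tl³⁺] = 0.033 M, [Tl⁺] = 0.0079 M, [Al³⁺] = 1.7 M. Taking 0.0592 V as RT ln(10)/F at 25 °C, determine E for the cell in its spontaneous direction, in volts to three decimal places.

+2.884 V

Tl³⁺/Tl⁺ is the cathode (higher E°), Al³⁺/Al the anode: E°cell = +1.21 − (-1.66) = +2.87 V, n = 6.
Overall: 3 Tl³⁺(aq) + 2 Al(s) → 3 Tl⁺(aq) + 2 Al³⁺(aq)
Q = [Tl⁺]^3·[Al³⁺]^2 / ([Tl³⁺]^3); log Q = -1.402.
E = E° − (0.0592/n) log Q = +2.87 − (0.0592/6)(-1.402) = +2.884 V.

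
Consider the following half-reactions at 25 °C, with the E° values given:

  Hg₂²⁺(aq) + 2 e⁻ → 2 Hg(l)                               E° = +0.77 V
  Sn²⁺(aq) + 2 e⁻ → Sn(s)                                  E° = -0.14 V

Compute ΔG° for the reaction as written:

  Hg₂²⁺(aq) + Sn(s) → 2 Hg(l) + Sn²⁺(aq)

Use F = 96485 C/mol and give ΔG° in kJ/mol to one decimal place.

-175.6 kJ/mol

As written, Hg₂²⁺/Hg is reduced (cathode) and Sn²⁺/Sn is oxidised (anode), so E°cell = (+0.77) − (-0.14) = +0.91 V.
Balancing electrons gives n = 2.
ΔG° = −nFE° = −(2)(96485)(+0.91) = -175,603 J = -175.6 kJ/mol.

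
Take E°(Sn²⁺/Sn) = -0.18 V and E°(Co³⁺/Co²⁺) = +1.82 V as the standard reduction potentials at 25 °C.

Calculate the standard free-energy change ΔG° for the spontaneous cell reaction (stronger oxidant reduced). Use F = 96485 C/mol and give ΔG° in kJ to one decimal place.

-385.9 kJ

Co³⁺/Co²⁺ (E° = +1.82 V) is the cathode; Sn²⁺/Sn (E° = -0.18 V) is the anode, so E°cell = +2.00 V.
Balancing electrons gives n = 2 (lcm of 1 and 2).
ΔG° = −nFE° = −(2)(96485)(+2.00) = -385,940 J = -385.9 kJ.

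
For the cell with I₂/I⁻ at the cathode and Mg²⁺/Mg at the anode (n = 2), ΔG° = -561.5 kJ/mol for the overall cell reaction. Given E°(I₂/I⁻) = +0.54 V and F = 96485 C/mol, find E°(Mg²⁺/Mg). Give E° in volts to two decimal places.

-2.37 V

E°cell = −ΔG°/(nF) = −(-561.5×10³)/((2)(96485)) = +2.910 V.
Since I₂/I⁻ is the cathode and Mg²⁺/Mg the anode, E°cell = E°(I₂/I⁻) − E°(Mg²⁺/Mg).
So E°(Mg²⁺/Mg) = E°(I₂/I⁻) − E°cell = (+0.54) − (+2.910) = -2.37 V.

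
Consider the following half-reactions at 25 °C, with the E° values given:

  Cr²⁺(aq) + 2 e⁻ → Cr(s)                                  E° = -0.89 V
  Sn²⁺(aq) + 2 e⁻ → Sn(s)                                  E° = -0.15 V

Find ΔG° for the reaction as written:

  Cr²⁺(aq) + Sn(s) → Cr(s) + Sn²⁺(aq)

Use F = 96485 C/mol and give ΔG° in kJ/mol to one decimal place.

+142.8 kJ/mol

As written, Cr²⁺/Cr is reduced (cathode) and Sn²⁺/Sn is oxidised (anode), so E°cell = (-0.89) − (-0.15) = -0.74 V.
Balancing electrons gives n = 2.
ΔG° = −nFE° = −(2)(96485)(-0.74) = 142,798 J = +142.8 kJ/mol.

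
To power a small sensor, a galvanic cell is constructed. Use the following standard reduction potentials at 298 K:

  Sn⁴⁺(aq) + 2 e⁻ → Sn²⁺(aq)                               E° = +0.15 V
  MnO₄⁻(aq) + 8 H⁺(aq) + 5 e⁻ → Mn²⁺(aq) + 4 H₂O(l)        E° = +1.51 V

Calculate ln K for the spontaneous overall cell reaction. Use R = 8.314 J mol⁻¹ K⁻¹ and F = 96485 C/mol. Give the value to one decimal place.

Cathode: MnO₄⁻/Mn²⁺; anode: Sn⁴⁺/Sn²⁺. E°cell = (+1.51) − (+0.15) = +1.36 V, with n = 10.
ΔG° = −nFE° = −RT ln K, so ln K = nFE°/(RT) = (10)(96485)(+1.36) / ((8.314)(298)) = 529.630.

529.6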